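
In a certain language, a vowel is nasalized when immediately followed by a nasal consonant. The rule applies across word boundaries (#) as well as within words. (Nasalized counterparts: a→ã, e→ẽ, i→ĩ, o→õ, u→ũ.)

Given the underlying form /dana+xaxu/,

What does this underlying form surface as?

/a/ before nasal /n/ → [ã]

[dãna+xaxu]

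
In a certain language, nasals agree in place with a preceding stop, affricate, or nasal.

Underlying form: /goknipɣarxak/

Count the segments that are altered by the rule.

/n/ after /k/ (velar) → [ŋ]
1 segment changes.

1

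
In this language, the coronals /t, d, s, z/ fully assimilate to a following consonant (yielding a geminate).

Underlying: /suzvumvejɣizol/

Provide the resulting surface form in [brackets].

[suvvumvejɣizol]

/z/ before /v/ → [v] (total assimilation)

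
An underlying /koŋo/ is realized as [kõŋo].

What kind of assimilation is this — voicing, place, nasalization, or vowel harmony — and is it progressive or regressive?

nasalization, regressive

/o/→[õ].
Each target copies a feature from the following segment, so the direction is regressive.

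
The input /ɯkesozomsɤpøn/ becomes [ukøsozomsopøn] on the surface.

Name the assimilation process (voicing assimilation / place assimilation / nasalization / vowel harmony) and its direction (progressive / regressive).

/ɯ/→[u] /e/→[ø] /ɤ/→[o].
Vowels agree with the last vowel, so the harmony is regressive.

vowel harmony, regressive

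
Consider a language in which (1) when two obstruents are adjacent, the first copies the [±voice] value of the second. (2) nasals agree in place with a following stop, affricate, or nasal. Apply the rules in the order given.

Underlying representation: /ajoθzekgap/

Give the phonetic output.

[ajoðzeggap]

Rule 1: /θ/ before /z/ (voiced) → [ð]
Rule 1: /k/ before /g/ (voiced) → [g]
After rule 1: ajoðzeggap
Rule 2: no segment meets the rule's conditions; no change.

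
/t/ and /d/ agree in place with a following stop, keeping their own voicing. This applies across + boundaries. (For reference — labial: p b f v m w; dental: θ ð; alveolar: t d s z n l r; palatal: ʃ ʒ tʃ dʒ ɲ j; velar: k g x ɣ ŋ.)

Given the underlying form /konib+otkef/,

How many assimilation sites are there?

1

/t/ before /k/ (velar) → [k]
1 segment changes.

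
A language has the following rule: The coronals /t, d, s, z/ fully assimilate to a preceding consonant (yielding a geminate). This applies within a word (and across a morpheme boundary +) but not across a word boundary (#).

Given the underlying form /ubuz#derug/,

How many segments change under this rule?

No segment meets the rule's conditions.

0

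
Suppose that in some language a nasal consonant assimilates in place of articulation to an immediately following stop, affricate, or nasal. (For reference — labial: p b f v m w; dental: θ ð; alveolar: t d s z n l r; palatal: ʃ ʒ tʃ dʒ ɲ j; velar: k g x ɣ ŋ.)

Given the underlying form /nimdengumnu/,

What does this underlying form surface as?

/m/ before /d/ (alveolar) → [n]
/n/ before /g/ (velar) → [ŋ]
/m/ before /n/ (alveolar) → [n]

[nindeŋgunnu]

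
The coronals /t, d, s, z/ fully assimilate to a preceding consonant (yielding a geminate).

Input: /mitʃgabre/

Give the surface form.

no segment meets the rule's conditions; no change.

[mitʃgabre]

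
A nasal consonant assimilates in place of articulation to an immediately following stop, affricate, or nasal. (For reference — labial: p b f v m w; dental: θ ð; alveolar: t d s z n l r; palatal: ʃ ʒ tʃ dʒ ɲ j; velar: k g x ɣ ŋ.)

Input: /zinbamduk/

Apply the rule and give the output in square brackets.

/n/ before /b/ (labial) → [m]
/m/ before /d/ (alveolar) → [n]

[zimbanduk]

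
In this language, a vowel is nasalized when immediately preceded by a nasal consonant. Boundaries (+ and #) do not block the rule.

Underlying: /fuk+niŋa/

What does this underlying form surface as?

/i/ after nasal /n/ → [ĩ]
/a/ after nasal /ŋ/ → [ã]

[fuk+nĩŋã]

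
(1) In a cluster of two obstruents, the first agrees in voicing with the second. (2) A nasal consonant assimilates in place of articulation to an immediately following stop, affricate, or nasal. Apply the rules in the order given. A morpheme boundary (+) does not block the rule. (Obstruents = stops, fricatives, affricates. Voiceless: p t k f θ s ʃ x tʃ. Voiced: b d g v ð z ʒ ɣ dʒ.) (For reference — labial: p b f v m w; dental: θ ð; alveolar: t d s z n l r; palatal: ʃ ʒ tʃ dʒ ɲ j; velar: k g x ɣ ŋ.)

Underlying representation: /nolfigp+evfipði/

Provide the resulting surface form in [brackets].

[nolfikp+effibði]

Rule 1: /g/ before /p/ (voiceless) → [k]
Rule 1: /v/ before /f/ (voiceless) → [f]
Rule 1: /p/ before /ð/ (voiced) → [b]
After rule 1: nolfikp+effibði
Rule 2: no segment meets the rule's conditions; no change.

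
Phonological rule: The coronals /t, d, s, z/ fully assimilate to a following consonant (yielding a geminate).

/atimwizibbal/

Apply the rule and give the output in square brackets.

[atimwizibbal]

no segment meets the rule's conditions; no change.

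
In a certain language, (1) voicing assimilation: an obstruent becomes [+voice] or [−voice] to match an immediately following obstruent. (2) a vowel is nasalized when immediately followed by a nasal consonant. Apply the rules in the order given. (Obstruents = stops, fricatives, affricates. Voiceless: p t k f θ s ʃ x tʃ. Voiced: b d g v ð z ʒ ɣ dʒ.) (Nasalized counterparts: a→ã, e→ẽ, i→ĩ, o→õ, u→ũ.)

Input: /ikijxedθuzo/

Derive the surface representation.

[ikijxetθuzo]

Rule 1: /d/ before /θ/ (voiceless) → [t]
After rule 1: ikijxetθuzo
Rule 2: no segment meets the rule's conditions; no change.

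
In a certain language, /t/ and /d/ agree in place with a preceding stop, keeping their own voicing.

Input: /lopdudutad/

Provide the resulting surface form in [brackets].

[lopbudutad]

/d/ after /p/ (labial) → [b]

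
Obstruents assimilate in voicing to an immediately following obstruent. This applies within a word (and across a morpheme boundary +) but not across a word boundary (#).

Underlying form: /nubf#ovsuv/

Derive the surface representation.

/b/ before /f/ (voiceless) → [p]
/v/ before /s/ (voiceless) → [f]

[nupf#ofsuv]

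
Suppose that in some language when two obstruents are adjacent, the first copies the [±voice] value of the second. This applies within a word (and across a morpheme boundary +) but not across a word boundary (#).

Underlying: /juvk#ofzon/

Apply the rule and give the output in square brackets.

/v/ before /k/ (voiceless) → [f]
/f/ before /z/ (voiced) → [v]

[jufk#ovzon]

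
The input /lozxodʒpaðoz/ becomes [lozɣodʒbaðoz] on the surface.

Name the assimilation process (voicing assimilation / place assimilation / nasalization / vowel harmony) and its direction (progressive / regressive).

voicing assimilation, progressive

/x/→[ɣ] /p/→[b].
Each target copies a feature from the preceding segment, so the direction is progressive.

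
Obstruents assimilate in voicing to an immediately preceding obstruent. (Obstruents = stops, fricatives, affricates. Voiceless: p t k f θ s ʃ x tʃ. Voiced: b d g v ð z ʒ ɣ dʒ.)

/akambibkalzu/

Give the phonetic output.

[akambibgalzu]

/k/ after /b/ (voiced) → [g]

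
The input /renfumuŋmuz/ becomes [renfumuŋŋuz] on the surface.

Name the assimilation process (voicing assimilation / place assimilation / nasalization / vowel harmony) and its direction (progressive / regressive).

/m/→[ŋ].
Each target copies a feature from the preceding segment, so the direction is progressive.

place assimilation, progressive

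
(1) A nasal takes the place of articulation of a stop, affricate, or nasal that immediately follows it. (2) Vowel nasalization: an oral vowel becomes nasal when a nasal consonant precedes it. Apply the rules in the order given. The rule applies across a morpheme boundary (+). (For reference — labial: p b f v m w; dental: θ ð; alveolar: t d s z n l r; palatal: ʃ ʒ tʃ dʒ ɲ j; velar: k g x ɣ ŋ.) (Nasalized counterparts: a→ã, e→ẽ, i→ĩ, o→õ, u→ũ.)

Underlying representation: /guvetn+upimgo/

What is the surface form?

[guvetn+ũpiŋgo]

Rule 1: /m/ before /g/ (velar) → [ŋ]
After rule 1: guvetn+upiŋgo
Rule 2: /u/ after nasal /n/ → [ũ]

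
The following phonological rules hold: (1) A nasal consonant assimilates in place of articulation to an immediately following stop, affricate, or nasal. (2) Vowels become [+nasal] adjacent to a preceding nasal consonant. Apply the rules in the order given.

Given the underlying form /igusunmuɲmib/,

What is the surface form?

[igusummũmmĩb]

Rule 1: /n/ before /m/ (labial) → [m]
Rule 1: /ɲ/ before /m/ (labial) → [m]
After rule 1: igusummummib
Rule 2: /u/ after nasal /m/ → [ũ]
Rule 2: /i/ after nasal /m/ → [ĩ]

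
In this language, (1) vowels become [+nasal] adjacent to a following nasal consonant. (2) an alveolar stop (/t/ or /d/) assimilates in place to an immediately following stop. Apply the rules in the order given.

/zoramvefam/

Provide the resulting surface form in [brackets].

[zorãmvefãm]

Rule 1: /a/ before nasal /m/ → [ã]
Rule 1: /a/ before nasal /m/ → [ã]
After rule 1: zorãmvefãm
Rule 2: no segment meets the rule's conditions; no change.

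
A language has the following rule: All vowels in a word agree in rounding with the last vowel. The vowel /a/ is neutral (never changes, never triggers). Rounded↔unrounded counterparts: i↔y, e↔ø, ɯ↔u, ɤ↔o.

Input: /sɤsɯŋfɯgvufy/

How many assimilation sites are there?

/ɤ/ harmonizes with /y/ ([+round]) → [o]
/ɯ/ harmonizes with /y/ ([+round]) → [u]
/ɯ/ harmonizes with /y/ ([+round]) → [u]
3 segments change.

3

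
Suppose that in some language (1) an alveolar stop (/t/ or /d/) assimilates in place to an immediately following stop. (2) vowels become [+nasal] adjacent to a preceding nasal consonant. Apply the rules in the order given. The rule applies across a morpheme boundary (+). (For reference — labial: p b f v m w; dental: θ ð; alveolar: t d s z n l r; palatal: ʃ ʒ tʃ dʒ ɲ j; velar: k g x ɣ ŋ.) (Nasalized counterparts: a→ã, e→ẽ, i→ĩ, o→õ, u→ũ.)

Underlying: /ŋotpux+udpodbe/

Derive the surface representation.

[ŋõppux+ubpobbe]

Rule 1: /t/ before /p/ (labial) → [p]
Rule 1: /d/ before /p/ (labial) → [b]
Rule 1: /d/ before /b/ (labial) → [b]
After rule 1: ŋoppux+ubpobbe
Rule 2: /o/ after nasal /ŋ/ → [õ]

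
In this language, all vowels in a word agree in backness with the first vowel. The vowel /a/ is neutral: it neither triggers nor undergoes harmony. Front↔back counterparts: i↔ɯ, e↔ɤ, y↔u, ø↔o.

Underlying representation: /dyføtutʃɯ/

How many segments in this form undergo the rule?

2

/u/ harmonizes with /y/ ([-back]) → [y]
/ɯ/ harmonizes with /y/ ([-back]) → [i]
2 segments change.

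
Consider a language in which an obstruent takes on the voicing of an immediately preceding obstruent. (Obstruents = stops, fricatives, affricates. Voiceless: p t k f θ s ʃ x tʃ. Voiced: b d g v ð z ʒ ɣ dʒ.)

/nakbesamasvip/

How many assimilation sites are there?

/b/ after /k/ (voiceless) → [p]
/v/ after /s/ (voiceless) → [f]
2 segments change.

2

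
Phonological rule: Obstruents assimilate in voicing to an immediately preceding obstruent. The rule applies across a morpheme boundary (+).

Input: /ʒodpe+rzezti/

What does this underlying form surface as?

/p/ after /d/ (voiced) → [b]
/t/ after /z/ (voiced) → [d]

[ʒodbe+rzezdi]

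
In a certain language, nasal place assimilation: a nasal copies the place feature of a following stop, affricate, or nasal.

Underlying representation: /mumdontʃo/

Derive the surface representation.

/m/ before /d/ (alveolar) → [n]
/n/ before /tʃ/ (palatal) → [ɲ]

[mundoɲtʃo]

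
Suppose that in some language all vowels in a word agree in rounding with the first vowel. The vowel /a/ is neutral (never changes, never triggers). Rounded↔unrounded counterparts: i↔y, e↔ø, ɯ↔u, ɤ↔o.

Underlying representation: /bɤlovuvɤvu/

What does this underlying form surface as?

[bɤlɤvɯvɤvɯ]

/o/ harmonizes with /ɤ/ ([-round]) → [ɤ]
/u/ harmonizes with /ɤ/ ([-round]) → [ɯ]
/u/ harmonizes with /ɤ/ ([-round]) → [ɯ]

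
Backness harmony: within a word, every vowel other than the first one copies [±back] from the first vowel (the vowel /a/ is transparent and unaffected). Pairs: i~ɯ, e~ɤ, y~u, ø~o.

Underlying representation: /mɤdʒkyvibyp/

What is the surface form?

/y/ harmonizes with /ɤ/ ([+back]) → [u]
/i/ harmonizes with /ɤ/ ([+back]) → [ɯ]
/y/ harmonizes with /ɤ/ ([+back]) → [u]

[mɤdʒkuvɯbup]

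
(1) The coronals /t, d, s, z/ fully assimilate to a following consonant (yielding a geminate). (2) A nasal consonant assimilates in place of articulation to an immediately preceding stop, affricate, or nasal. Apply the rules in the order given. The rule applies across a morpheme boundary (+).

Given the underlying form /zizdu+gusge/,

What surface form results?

Rule 1: /z/ before /d/ → [d] (total assimilation)
Rule 1: /s/ before /g/ → [g] (total assimilation)
After rule 1: ziddu+gugge
Rule 2: no segment meets the rule's conditions; no change.

[ziddu+gugge]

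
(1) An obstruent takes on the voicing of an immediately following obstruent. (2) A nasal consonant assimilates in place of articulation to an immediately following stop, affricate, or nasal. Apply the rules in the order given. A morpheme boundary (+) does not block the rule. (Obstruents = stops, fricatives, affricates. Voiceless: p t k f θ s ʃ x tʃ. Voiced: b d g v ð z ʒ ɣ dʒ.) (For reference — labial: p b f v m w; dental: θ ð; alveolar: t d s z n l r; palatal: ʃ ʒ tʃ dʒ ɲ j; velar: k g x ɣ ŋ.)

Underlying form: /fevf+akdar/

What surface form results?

[feff+agdar]

Rule 1: /v/ before /f/ (voiceless) → [f]
Rule 1: /k/ before /d/ (voiced) → [g]
After rule 1: feff+agdar
Rule 2: no segment meets the rule's conditions; no change.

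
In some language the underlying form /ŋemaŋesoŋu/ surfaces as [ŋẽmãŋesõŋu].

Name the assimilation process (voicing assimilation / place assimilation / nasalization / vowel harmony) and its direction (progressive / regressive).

/e/→[ẽ] /a/→[ã] /o/→[õ].
Each target copies a feature from the following segment, so the direction is regressive.

nasalization, regressive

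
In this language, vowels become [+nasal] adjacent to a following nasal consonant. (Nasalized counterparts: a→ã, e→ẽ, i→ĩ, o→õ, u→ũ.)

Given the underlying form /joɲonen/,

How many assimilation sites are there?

3

/o/ before nasal /ɲ/ → [õ]
/o/ before nasal /n/ → [õ]
/e/ before nasal /n/ → [ẽ]
3 segments change.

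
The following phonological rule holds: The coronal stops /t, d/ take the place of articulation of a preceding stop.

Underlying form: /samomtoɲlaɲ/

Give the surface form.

[samomtoɲlaɲ]

no segment meets the rule's conditions; no change.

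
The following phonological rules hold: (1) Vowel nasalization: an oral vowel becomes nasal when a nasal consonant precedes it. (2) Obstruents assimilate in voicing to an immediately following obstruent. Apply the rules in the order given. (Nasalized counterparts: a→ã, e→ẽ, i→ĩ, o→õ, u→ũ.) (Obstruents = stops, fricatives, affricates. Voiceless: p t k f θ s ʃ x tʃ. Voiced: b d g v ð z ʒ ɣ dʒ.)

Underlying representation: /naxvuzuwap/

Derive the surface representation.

[nãɣvuzuwap]

Rule 1: /a/ after nasal /n/ → [ã]
After rule 1: nãxvuzuwap
Rule 2: /x/ before /v/ (voiced) → [ɣ]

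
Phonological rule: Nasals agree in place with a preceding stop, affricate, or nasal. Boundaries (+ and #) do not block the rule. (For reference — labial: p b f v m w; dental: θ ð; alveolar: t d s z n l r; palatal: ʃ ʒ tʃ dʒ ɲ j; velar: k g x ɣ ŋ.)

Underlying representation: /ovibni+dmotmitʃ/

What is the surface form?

/n/ after /b/ (labial) → [m]
/m/ after /d/ (alveolar) → [n]
/m/ after /t/ (alveolar) → [n]

[ovibmi+dnotnitʃ]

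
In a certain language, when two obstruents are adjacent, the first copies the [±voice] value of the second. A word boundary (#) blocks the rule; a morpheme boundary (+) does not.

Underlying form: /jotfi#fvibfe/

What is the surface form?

/f/ before /v/ (voiced) → [v]
/b/ before /f/ (voiceless) → [p]

[jotfi#vvipfe]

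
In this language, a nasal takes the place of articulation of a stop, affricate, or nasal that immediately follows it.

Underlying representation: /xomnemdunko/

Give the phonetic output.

[xonnenduŋko]

/m/ before /n/ (alveolar) → [n]
/m/ before /d/ (alveolar) → [n]
/n/ before /k/ (velar) → [ŋ]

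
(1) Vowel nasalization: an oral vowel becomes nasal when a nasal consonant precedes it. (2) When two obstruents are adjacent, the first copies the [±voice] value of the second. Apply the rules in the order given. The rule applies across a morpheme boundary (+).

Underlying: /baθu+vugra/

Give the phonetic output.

[baθu+vugra]

Rule 1: no segment meets the rule's conditions; no change.
After rule 1: baθu+vugra
Rule 2: no segment meets the rule's conditions; no change.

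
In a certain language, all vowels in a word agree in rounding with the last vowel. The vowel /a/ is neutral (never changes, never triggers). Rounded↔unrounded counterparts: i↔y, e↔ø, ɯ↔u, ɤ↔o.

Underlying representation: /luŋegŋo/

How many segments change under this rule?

/e/ harmonizes with /o/ ([+round]) → [ø]
1 segment changes.

1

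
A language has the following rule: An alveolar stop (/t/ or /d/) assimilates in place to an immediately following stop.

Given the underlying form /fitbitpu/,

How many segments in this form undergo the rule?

/t/ before /b/ (labial) → [p]
/t/ before /p/ (labial) → [p]
2 segments change.

2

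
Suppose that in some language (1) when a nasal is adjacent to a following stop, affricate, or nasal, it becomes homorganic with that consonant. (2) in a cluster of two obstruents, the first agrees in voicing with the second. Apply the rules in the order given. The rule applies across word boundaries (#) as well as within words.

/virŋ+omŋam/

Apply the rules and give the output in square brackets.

Rule 1: /m/ before /ŋ/ (velar) → [ŋ]
After rule 1: virŋ+oŋŋam
Rule 2: no segment meets the rule's conditions; no change.

[virŋ+oŋŋam]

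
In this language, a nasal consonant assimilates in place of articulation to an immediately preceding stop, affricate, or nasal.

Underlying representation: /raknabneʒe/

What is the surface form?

/n/ after /k/ (velar) → [ŋ]
/n/ after /b/ (labial) → [m]

[rakŋabmeʒe]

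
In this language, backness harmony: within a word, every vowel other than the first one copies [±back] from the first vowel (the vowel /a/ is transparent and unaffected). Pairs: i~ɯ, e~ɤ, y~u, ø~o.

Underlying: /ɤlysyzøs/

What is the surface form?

[ɤlusuzos]

/y/ harmonizes with /ɤ/ ([+back]) → [u]
/y/ harmonizes with /ɤ/ ([+back]) → [u]
/ø/ harmonizes with /ɤ/ ([+back]) → [o]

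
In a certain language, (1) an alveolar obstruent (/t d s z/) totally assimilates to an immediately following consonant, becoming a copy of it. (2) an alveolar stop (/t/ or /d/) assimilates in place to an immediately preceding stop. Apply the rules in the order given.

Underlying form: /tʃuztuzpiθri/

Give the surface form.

[tʃuttuppiθri]

Rule 1: /z/ before /t/ → [t] (total assimilation)
Rule 1: /z/ before /p/ → [p] (total assimilation)
After rule 1: tʃuttuppiθri
Rule 2: no segment meets the rule's conditions; no change.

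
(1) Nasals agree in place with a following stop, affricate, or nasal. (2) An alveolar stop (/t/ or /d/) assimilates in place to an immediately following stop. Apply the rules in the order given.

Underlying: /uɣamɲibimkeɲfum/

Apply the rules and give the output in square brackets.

Rule 1: /m/ before /ɲ/ (palatal) → [ɲ]
Rule 1: /m/ before /k/ (velar) → [ŋ]
After rule 1: uɣaɲɲibiŋkeɲfum
Rule 2: no segment meets the rule's conditions; no change.

[uɣaɲɲibiŋkeɲfum]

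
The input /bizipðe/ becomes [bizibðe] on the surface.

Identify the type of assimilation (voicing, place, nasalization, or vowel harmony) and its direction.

/p/→[b].
Each target copies a feature from the following segment, so the direction is regressive.

voicing assimilation, regressive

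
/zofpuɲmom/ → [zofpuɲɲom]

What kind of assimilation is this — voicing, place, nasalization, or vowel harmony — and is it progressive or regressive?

/m/→[ɲ].
Each target copies a feature from the preceding segment, so the direction is progressive.

place assimilation, progressive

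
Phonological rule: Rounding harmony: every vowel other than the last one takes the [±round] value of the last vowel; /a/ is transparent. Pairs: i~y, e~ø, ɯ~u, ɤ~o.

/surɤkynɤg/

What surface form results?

[sɯrɤkinɤg]

/u/ harmonizes with /ɤ/ ([-round]) → [ɯ]
/y/ harmonizes with /ɤ/ ([-round]) → [i]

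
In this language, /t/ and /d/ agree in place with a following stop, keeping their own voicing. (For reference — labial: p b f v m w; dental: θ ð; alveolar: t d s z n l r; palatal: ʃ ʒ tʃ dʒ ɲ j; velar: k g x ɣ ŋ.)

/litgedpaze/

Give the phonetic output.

[likgebpaze]

/t/ before /g/ (velar) → [k]
/d/ before /p/ (labial) → [b]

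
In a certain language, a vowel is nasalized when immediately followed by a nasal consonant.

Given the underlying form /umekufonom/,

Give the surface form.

[ũmekufõnõm]

/u/ before nasal /m/ → [ũ]
/o/ before nasal /n/ → [õ]
/o/ before nasal /m/ → [õ]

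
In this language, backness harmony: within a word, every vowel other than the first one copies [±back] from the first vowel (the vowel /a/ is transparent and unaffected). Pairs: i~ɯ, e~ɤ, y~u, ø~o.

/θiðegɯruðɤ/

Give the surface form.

[θiðegiryðe]

/ɯ/ harmonizes with /i/ ([-back]) → [i]
/u/ harmonizes with /i/ ([-back]) → [y]
/ɤ/ harmonizes with /i/ ([-back]) → [e]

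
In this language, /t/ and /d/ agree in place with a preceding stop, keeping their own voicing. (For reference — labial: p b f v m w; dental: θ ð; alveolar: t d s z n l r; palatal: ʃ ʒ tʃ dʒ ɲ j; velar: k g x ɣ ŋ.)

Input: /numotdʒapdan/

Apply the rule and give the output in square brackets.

[numotdʒapban]

/d/ after /p/ (labial) → [b]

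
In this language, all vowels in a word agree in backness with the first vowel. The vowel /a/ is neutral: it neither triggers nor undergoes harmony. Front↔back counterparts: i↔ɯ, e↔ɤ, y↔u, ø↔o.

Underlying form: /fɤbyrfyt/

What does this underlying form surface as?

[fɤburfut]

/y/ harmonizes with /ɤ/ ([+back]) → [u]
/y/ harmonizes with /ɤ/ ([+back]) → [u]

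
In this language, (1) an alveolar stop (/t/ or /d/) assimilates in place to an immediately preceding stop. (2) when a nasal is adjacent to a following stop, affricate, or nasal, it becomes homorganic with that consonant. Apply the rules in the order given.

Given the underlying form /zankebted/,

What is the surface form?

Rule 1: /t/ after /b/ (labial) → [p]
After rule 1: zankebped
Rule 2: /n/ before /k/ (velar) → [ŋ]

[zaŋkebped]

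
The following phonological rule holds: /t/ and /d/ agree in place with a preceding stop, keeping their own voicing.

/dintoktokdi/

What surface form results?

[dintokkokgi]

/t/ after /k/ (velar) → [k]
/d/ after /k/ (velar) → [g]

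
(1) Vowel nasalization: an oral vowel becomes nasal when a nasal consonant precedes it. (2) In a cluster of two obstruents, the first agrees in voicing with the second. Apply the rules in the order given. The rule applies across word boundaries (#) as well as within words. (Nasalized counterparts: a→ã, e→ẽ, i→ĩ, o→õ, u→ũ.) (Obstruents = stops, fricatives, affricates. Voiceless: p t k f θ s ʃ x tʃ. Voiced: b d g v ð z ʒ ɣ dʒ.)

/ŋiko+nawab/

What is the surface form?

Rule 1: /i/ after nasal /ŋ/ → [ĩ]
Rule 1: /a/ after nasal /n/ → [ã]
After rule 1: ŋĩko+nãwab
Rule 2: no segment meets the rule's conditions; no change.

[ŋĩko+nãwab]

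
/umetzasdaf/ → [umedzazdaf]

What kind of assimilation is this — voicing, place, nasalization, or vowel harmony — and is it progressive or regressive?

voicing assimilation, regressive

/t/→[d] /s/→[z].
Each target copies a feature from the following segment, so the direction is regressive.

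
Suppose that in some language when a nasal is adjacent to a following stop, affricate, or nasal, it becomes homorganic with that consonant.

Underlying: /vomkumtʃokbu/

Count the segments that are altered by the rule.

2

/m/ before /k/ (velar) → [ŋ]
/m/ before /tʃ/ (palatal) → [ɲ]
2 segments change.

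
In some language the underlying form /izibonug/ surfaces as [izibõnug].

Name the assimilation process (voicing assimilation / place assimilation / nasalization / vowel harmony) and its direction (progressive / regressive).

nasalization, regressive

/o/→[õ].
Each target copies a feature from the following segment, so the direction is regressive.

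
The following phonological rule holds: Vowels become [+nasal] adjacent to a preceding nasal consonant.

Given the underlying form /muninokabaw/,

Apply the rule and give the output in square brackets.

/u/ after nasal /m/ → [ũ]
/i/ after nasal /n/ → [ĩ]
/o/ after nasal /n/ → [õ]

[mũnĩnõkabaw]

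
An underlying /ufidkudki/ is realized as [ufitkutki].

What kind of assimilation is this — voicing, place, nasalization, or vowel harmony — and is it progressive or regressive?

voicing assimilation, regressive

/d/→[t] /d/→[t].
Each target copies a feature from the following segment, so the direction is regressive.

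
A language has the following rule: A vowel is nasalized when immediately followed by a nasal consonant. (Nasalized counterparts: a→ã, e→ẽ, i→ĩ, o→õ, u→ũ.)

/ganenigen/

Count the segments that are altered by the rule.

3

/a/ before nasal /n/ → [ã]
/e/ before nasal /n/ → [ẽ]
/e/ before nasal /n/ → [ẽ]
3 segments change.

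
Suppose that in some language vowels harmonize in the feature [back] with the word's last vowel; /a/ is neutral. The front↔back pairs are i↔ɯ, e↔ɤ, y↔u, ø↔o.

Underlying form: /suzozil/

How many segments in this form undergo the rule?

2

/u/ harmonizes with /i/ ([-back]) → [y]
/o/ harmonizes with /i/ ([-back]) → [ø]
2 segments change.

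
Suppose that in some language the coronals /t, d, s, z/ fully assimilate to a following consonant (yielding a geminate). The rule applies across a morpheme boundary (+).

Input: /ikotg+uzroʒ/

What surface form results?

/t/ before /g/ → [g] (total assimilation)
/z/ before /r/ → [r] (total assimilation)

[ikogg+urroʒ]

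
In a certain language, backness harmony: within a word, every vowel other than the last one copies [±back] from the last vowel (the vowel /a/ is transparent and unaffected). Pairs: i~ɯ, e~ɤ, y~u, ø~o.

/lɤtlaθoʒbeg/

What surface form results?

[letlaθøʒbeg]

/ɤ/ harmonizes with /e/ ([-back]) → [e]
/o/ harmonizes with /e/ ([-back]) → [ø]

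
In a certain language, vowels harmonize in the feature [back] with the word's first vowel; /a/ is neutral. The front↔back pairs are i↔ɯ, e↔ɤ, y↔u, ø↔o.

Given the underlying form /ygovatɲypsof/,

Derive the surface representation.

/o/ harmonizes with /y/ ([-back]) → [ø]
/o/ harmonizes with /y/ ([-back]) → [ø]

[ygøvatɲypsøf]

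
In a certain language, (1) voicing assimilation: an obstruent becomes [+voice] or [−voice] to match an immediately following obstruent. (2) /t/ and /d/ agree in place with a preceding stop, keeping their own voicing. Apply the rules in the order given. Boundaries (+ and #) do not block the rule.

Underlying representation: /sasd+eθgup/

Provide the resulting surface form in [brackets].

[sazd+eðgup]

Rule 1: /s/ before /d/ (voiced) → [z]
Rule 1: /θ/ before /g/ (voiced) → [ð]
After rule 1: sazd+eðgup
Rule 2: no segment meets the rule's conditions; no change.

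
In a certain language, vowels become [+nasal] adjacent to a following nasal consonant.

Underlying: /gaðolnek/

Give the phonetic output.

no segment meets the rule's conditions; no change.

[gaðolnek]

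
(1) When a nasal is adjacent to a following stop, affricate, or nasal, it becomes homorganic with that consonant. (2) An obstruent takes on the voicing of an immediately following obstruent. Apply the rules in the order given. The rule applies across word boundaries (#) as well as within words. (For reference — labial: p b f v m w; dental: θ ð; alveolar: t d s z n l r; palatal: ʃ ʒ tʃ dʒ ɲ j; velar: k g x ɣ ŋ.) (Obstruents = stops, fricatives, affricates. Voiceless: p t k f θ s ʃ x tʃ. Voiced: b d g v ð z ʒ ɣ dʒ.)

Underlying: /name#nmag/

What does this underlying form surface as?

[name#mmag]

Rule 1: /n/ before /m/ (labial) → [m]
After rule 1: name#mmag
Rule 2: no segment meets the rule's conditions; no change.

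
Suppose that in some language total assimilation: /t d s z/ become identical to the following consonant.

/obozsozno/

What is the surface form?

/z/ before /s/ → [s] (total assimilation)
/z/ before /n/ → [n] (total assimilation)

[obossonno]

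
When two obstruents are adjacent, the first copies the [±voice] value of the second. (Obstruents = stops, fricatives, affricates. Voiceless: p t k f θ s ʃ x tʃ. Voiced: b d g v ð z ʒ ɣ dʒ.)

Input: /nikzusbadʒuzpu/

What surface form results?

[nigzuzbadʒuspu]

/k/ before /z/ (voiced) → [g]
/s/ before /b/ (voiced) → [z]
/z/ before /p/ (voiceless) → [s]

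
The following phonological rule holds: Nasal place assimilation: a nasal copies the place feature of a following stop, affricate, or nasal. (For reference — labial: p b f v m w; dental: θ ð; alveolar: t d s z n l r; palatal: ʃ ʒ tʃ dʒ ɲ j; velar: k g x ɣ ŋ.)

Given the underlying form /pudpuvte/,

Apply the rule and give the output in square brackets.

[pudpuvte]

no segment meets the rule's conditions; no change.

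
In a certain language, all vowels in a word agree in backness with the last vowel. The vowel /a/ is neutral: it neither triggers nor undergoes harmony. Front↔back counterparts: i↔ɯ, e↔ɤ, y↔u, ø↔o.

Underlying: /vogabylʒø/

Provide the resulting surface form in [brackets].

[vøgabylʒø]

/o/ harmonizes with /ø/ ([-back]) → [ø]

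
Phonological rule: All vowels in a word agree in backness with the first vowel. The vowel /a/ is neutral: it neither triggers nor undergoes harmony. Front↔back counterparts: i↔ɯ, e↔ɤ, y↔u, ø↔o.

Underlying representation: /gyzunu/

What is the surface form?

[gyzyny]

/u/ harmonizes with /y/ ([-back]) → [y]
/u/ harmonizes with /y/ ([-back]) → [y]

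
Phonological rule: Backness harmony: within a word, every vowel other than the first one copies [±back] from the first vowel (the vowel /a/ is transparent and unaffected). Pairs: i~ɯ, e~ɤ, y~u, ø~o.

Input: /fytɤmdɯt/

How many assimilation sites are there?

2

/ɤ/ harmonizes with /y/ ([-back]) → [e]
/ɯ/ harmonizes with /y/ ([-back]) → [i]
2 segments change.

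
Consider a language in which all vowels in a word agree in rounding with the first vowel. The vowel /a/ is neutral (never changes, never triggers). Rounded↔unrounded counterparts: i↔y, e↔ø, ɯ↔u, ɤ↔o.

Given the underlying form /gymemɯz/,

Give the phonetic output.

[gymømuz]

/e/ harmonizes with /y/ ([+round]) → [ø]
/ɯ/ harmonizes with /y/ ([+round]) → [u]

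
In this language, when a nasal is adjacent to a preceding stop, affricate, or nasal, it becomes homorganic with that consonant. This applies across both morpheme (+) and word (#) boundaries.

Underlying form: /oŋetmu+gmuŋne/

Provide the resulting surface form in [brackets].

/m/ after /t/ (alveolar) → [n]
/m/ after /g/ (velar) → [ŋ]
/n/ after /ŋ/ (velar) → [ŋ]

[oŋetnu+gŋuŋŋe]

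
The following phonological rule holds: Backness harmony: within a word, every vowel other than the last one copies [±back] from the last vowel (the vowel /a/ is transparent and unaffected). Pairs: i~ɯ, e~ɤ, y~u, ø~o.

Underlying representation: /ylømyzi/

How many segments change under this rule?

No segment meets the rule's conditions.

0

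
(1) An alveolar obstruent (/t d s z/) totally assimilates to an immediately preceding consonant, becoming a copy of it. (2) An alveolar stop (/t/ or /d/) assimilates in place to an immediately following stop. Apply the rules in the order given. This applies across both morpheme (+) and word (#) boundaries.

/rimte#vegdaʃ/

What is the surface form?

[rimme#veggaʃ]

Rule 1: /t/ after /m/ → [m] (total assimilation)
Rule 1: /d/ after /g/ → [g] (total assimilation)
After rule 1: rimme#veggaʃ
Rule 2: no segment meets the rule's conditions; no change.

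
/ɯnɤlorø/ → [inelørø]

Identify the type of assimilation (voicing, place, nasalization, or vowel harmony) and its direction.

/ɯ/→[i] /ɤ/→[e] /o/→[ø].
Vowels agree with the last vowel, so the harmony is regressive.

vowel harmony, regressive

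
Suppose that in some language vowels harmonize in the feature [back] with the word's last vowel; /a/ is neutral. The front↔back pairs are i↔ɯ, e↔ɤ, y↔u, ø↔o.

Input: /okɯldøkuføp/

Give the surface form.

/o/ harmonizes with /ø/ ([-back]) → [ø]
/ɯ/ harmonizes with /ø/ ([-back]) → [i]
/u/ harmonizes with /ø/ ([-back]) → [y]

[økildøkyføp]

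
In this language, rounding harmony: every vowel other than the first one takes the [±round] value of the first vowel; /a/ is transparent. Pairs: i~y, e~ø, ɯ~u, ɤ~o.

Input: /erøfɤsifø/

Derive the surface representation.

/ø/ harmonizes with /e/ ([-round]) → [e]
/ø/ harmonizes with /e/ ([-round]) → [e]

[erefɤsife]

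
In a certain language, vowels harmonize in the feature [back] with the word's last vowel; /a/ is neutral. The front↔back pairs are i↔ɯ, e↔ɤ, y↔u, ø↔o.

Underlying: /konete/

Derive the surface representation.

[kønete]

/o/ harmonizes with /e/ ([-back]) → [ø]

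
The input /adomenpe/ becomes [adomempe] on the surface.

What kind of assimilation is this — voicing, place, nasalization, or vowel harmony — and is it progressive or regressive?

/n/→[m].
Each target copies a feature from the following segment, so the direction is regressive.

place assimilation, regressive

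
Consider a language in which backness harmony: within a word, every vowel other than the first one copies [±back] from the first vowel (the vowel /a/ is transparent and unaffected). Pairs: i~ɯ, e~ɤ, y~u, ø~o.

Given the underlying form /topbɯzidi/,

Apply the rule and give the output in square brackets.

[topbɯzɯdɯ]

/i/ harmonizes with /o/ ([+back]) → [ɯ]
/i/ harmonizes with /o/ ([+back]) → [ɯ]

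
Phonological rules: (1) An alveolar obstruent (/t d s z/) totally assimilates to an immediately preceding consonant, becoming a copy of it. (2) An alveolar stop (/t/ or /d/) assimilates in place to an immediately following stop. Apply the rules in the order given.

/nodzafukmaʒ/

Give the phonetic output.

Rule 1: /z/ after /d/ → [d] (total assimilation)
After rule 1: noddafukmaʒ
Rule 2: no segment meets the rule's conditions; no change.

[noddafukmaʒ]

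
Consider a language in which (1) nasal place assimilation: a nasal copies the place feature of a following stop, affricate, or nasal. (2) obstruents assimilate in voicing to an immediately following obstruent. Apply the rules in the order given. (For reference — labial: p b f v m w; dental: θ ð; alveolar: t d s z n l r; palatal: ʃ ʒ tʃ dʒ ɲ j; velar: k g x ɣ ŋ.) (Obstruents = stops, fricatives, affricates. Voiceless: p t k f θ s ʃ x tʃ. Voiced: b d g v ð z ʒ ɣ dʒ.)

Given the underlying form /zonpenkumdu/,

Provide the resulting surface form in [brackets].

[zompeŋkundu]

Rule 1: /n/ before /p/ (labial) → [m]
Rule 1: /n/ before /k/ (velar) → [ŋ]
Rule 1: /m/ before /d/ (alveolar) → [n]
After rule 1: zompeŋkundu
Rule 2: no segment meets the rule's conditions; no change.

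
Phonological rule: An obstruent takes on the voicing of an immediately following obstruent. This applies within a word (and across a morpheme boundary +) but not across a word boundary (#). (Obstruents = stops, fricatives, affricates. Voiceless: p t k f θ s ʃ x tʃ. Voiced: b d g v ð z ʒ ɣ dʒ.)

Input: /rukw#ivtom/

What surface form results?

[rukw#iftom]

/v/ before /t/ (voiceless) → [f]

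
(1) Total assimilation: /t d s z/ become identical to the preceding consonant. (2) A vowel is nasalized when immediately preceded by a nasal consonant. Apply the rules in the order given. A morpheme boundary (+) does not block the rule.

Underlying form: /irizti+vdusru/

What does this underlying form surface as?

[irizzi+vvusru]

Rule 1: /t/ after /z/ → [z] (total assimilation)
Rule 1: /d/ after /v/ → [v] (total assimilation)
After rule 1: irizzi+vvusru
Rule 2: no segment meets the rule's conditions; no change.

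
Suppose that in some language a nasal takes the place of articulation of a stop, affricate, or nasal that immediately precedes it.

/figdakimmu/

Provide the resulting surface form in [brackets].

no segment meets the rule's conditions; no change.

[figdakimmu]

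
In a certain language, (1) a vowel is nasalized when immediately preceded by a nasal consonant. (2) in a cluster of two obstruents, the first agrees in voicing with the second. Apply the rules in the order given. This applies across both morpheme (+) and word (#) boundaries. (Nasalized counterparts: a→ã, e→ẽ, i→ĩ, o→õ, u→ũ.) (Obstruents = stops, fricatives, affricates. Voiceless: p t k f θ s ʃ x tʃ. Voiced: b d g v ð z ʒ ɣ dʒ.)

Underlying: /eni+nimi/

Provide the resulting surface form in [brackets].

Rule 1: /i/ after nasal /n/ → [ĩ]
Rule 1: /i/ after nasal /n/ → [ĩ]
Rule 1: /i/ after nasal /m/ → [ĩ]
After rule 1: enĩ+nĩmĩ
Rule 2: no segment meets the rule's conditions; no change.

[enĩ+nĩmĩ]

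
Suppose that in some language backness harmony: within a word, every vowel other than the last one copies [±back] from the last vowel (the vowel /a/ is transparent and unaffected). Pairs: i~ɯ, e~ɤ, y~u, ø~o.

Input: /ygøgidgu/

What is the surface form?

[ugogɯdgu]

/y/ harmonizes with /u/ ([+back]) → [u]
/ø/ harmonizes with /u/ ([+back]) → [o]
/i/ harmonizes with /u/ ([+back]) → [ɯ]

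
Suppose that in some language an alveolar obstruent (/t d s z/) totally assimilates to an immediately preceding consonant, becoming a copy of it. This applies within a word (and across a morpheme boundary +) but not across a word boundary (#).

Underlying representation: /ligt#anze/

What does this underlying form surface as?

/t/ after /g/ → [g] (total assimilation)
/z/ after /n/ → [n] (total assimilation)

[ligg#anne]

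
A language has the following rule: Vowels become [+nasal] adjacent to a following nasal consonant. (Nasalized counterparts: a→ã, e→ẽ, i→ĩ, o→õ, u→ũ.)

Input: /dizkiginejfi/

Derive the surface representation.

/i/ before nasal /n/ → [ĩ]

[dizkigĩnejfi]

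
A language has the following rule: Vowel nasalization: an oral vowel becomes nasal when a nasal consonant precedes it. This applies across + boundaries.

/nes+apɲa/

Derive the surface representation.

/e/ after nasal /n/ → [ẽ]
/a/ after nasal /ɲ/ → [ã]

[nẽs+apɲã]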